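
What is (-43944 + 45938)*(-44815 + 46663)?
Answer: 3684912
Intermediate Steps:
(-43944 + 45938)*(-44815 + 46663) = 1994*1848 = 3684912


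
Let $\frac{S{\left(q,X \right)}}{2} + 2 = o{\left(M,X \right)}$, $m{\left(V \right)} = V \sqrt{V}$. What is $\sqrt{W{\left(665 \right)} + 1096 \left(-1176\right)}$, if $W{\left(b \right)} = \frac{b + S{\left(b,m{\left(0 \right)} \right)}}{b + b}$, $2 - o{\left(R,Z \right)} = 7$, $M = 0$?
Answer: $\frac{i \sqrt{46529127930}}{190} \approx 1135.3 i$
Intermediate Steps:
$o{\left(R,Z \right)} = -5$ ($o{\left(R,Z \right)} = 2 - 7 = -5$)
$m{\left(V \right)} = V^{\frac{3}{2}}$
$S{\left(q,X \right)} = -14$ ($S{\left(q,X \right)} = -4 + 2 \left(-5\right) = -4 - 10 = -14$)
$W{\left(b \right)} = \frac{-14 + b}{2 b}$ ($W{\left(b \right)} = \frac{b - 14}{b + b} = \frac{-14 + b}{2 b}$)
$\sqrt{W{\left(665 \right)} + 1096 \left(-1176\right)} = \sqrt{\frac{-14 + 665}{2 \cdot 665} + 1096 \left(-1176\right)} = \sqrt{\frac{1}{2} \cdot \frac{1}{665} \cdot 651 - 1288896} = \sqrt{\frac{93}{190} - 1288896} = \sqrt{- \frac{244890147}{190}} = \frac{i \sqrt{46529127930}}{190}$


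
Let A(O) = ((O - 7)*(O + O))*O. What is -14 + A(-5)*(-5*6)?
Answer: 17986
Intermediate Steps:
A(O) = 2*O²*(-7 + O) (A(O) = ((-7 + O)*(2*O))*O = (2*O*(-7 + O))*O = 2*O²*(-7 + O))
-14 + A(-5)*(-5*6) = -14 + (2*(-5)²*(-7 - 5))*(-5*6) = -14 + (2*25*(-12))*(-30) = -14 - 600*(-30) = -14 + 18000 = 17986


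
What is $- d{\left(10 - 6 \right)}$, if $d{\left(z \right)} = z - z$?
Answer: $0$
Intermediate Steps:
$d{\left(z \right)} = 0$
$- d{\left(10 - 6 \right)} = \left(-1\right) 0 = 0$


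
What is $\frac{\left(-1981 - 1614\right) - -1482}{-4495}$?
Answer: $\frac{2113}{4495} \approx 0.47008$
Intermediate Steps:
$\frac{\left(-1981 - 1614\right) - -1482}{-4495} = \left(\left(-1981 - 1614\right) + 1482\right) \left(- \frac{1}{4495}\right) = \left(-3595 + 1482\right) \left(- \frac{1}{4495}\right) = \left(-2113\right) \left(- \frac{1}{4495}\right) = \frac{2113}{4495}$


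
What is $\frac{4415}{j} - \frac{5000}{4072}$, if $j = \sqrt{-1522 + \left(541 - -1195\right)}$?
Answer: $- \frac{625}{509} + \frac{4415 \sqrt{214}}{214} \approx 300.58$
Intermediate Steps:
$j = \sqrt{214}$ ($j = \sqrt{-1522 + \left(541 + 1195\right)} = \sqrt{-1522 + 1736} = \sqrt{214} \approx 14.629$)
$\frac{4415}{j} - \frac{5000}{4072} = \frac{4415}{\sqrt{214}} - \frac{5000}{4072} = 4415 \frac{\sqrt{214}}{214} - \frac{625}{509} = \frac{4415 \sqrt{214}}{214} - \frac{625}{509} = - \frac{625}{509} + \frac{4415 \sqrt{214}}{214}$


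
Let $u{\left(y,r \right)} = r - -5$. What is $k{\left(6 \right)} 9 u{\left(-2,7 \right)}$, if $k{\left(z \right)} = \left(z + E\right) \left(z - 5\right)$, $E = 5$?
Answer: $1188$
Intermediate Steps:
$u{\left(y,r \right)} = 5 + r$ ($u{\left(y,r \right)} = r + 5 = 5 + r$)
$k{\left(z \right)} = \left(-5 + z\right) \left(5 + z\right)$ ($k{\left(z \right)} = \left(z + 5\right) \left(z - 5\right) = \left(5 + z\right) \left(-5 + z\right) = \left(-5 + z\right) \left(5 + z\right)$)
$k{\left(6 \right)} 9 u{\left(-2,7 \right)} = \left(-25 + 6^{2}\right) 9 \left(5 + 7\right) = \left(-25 + 36\right) 9 \cdot 12 = 11 \cdot 9 \cdot 12 = 99 \cdot 12 = 1188$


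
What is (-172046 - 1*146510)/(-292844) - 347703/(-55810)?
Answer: 29900336923/4085905910 ≈ 7.3179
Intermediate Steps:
(-172046 - 1*146510)/(-292844) - 347703/(-55810) = (-172046 - 146510)*(-1/292844) - 347703*(-1/55810) = -318556*(-1/292844) + 347703/55810 = 79639/73211 + 347703/55810 = 29900336923/4085905910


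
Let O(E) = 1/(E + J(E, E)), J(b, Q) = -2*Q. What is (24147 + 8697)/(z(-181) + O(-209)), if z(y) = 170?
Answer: 6864396/35531 ≈ 193.19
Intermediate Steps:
O(E) = -1/E (O(E) = 1/(E - 2*E) = 1/(-E) = -1/E)
(24147 + 8697)/(z(-181) + O(-209)) = (24147 + 8697)/(170 - 1/(-209)) = 32844/(170 - 1*(-1/209)) = 32844/(170 + 1/209) = 32844/(35531/209) = 32844*(209/35531) = 6864396/35531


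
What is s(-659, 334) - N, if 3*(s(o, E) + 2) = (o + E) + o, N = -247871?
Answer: 247541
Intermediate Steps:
s(o, E) = -2 + E/3 + 2*o/3 (s(o, E) = -2 + ((o + E) + o)/3 = -2 + ((E + o) + o)/3 = -2 + (E + 2*o)/3 = -2 + (E/3 + 2*o/3) = -2 + E/3 + 2*o/3)
s(-659, 334) - N = (-2 + (1/3)*334 + (2/3)*(-659)) - 1*(-247871) = (-2 + 334/3 - 1318/3) + 247871 = -330 + 247871 = 247541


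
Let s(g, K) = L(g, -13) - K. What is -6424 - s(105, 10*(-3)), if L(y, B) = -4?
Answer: -6450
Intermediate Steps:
s(g, K) = -4 - K
-6424 - s(105, 10*(-3)) = -6424 - (-4 - 10*(-3)) = -6424 - (-4 - 1*(-30)) = -6424 - (-4 + 30) = -6424 - 1*26 = -6424 - 26 = -6450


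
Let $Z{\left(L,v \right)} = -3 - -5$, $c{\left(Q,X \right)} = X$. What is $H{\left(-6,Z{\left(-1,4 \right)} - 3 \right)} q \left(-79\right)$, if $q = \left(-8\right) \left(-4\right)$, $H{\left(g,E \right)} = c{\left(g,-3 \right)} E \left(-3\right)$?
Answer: $22752$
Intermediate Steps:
$Z{\left(L,v \right)} = 2$ ($Z{\left(L,v \right)} = -3 + 5 = 2$)
$H{\left(g,E \right)} = 9 E$ ($H{\left(g,E \right)} = - 3 E \left(-3\right) = 9 E$)
$q = 32$
$H{\left(-6,Z{\left(-1,4 \right)} - 3 \right)} q \left(-79\right) = 9 \left(2 - 3\right) 32 \left(-79\right) = 9 \left(-1\right) 32 \left(-79\right) = \left(-9\right) 32 \left(-79\right) = \left(-288\right) \left(-79\right) = 22752$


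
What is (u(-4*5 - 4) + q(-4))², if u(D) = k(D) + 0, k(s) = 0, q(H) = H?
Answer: 16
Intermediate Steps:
u(D) = 0 (u(D) = 0 + 0 = 0)
(u(-4*5 - 4) + q(-4))² = (0 - 4)² = (-4)² = 16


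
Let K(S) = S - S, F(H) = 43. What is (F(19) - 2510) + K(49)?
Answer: -2467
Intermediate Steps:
K(S) = 0
(F(19) - 2510) + K(49) = (43 - 2510) + 0 = -2467 + 0 = -2467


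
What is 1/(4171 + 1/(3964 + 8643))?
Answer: 12607/52583798 ≈ 0.00023975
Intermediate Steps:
1/(4171 + 1/(3964 + 8643)) = 1/(4171 + 1/12607) = 1/(52583798/12607) = 12607/52583798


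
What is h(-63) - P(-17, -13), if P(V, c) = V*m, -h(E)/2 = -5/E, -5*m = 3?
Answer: -3263/315 ≈ -10.359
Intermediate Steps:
m = -⅗ (m = -⅕*3 = -⅗ ≈ -0.60000)
h(E) = 10/E (h(E) = -(-10)/E = 10/E)
P(V, c) = -3*V/5 (P(V, c) = V*(-⅗) = -3*V/5)
h(-63) - P(-17, -13) = 10/(-63) - (-3)*(-17)/5 = 10*(-1/63) - 1*51/5 = -10/63 - 51/5 = -3263/315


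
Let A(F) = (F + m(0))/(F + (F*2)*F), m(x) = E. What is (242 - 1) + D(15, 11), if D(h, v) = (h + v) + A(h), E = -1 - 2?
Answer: 41389/155 ≈ 267.03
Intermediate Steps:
E = -3
m(x) = -3
A(F) = (-3 + F)/(F + 2*F²) (A(F) = (F - 3)/(F + (F*2)*F) = (-3 + F)/(F + (2*F)*F) = (-3 + F)/(F + 2*F²))
D(h, v) = h + v + (-3 + h)/(h*(1 + 2*h)) (D(h, v) = (h + v) + (-3 + h)/(h*(1 + 2*h)) = h + v + (-3 + h)/(h*(1 + 2*h)))
(242 - 1) + D(15, 11) = (242 - 1) + (-3 + 15 + 15*(1 + 2*15)*(15 + 11))/(15*(1 + 2*15)) = 241 + (-3 + 15 + 15*(1 + 30)*26)/(15*(1 + 30)) = 241 + (1/15)*(-3 + 15 + 15*31*26)/31 = 241 + (1/15)*(1/31)*(-3 + 15 + 12090) = 241 + (1/15)*(1/31)*12102 = 241 + 4034/155 = 41389/155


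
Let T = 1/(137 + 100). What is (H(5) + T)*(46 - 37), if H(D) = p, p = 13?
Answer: 9246/79 ≈ 117.04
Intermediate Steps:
H(D) = 13
T = 1/237 ≈ 0.0042194
(H(5) + T)*(46 - 37) = (13 + 1/237)*(46 - 37) = (3082/237)*9 = 9246/79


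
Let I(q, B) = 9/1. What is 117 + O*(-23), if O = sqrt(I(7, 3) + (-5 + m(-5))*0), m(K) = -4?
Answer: 48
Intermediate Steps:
I(q, B) = 9 (I(q, B) = 9*1 = 9)
O = 3 (O = sqrt(9 + (-5 - 4)*0) = sqrt(9 - 9*0) = sqrt(9 + 0) = sqrt(9) = 3)
117 + O*(-23) = 117 + 3*(-23) = 117 - 69 = 48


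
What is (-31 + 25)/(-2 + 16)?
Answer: -3/7 ≈ -0.42857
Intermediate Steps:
(-31 + 25)/(-2 + 16) = -6/14 = -6*1/14 = -3/7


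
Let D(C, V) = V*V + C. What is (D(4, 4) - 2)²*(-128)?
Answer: -41472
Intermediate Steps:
D(C, V) = C + V² (D(C, V) = V² + C = C + V²)
(D(4, 4) - 2)²*(-128) = ((4 + 4²) - 2)²*(-128) = ((4 + 16) - 2)²*(-128) = (20 - 2)²*(-128) = 18²*(-128) = 324*(-128) = -41472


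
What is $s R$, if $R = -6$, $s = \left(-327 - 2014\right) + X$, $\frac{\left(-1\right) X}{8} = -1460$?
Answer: $-56034$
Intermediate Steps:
$X = 11680$ ($X = \left(-8\right) \left(-1460\right) = 11680$)
$s = 9339$ ($s = \left(-327 - 2014\right) + 11680 = -2341 + 11680 = 9339$)
$s R = 9339 \left(-6\right) = -56034$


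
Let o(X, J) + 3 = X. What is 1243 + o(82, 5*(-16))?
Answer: 1322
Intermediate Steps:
o(X, J) = -3 + X
1243 + o(82, 5*(-16)) = 1243 + (-3 + 82) = 1243 + 79 = 1322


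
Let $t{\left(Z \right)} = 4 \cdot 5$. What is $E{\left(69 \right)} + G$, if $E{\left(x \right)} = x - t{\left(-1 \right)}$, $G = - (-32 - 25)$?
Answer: $106$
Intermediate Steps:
$t{\left(Z \right)} = 20$
$G = 57$ ($G = \left(-1\right) \left(-57\right) = 57$)
$E{\left(x \right)} = -20 + x$ ($E{\left(x \right)} = x - 20 = -20 + x$)
$E{\left(69 \right)} + G = \left(-20 + 69\right) + 57 = 49 + 57 = 106$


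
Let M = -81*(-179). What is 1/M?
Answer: 1/14499 ≈ 6.8970e-5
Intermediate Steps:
M = 14499
1/M = 1/14499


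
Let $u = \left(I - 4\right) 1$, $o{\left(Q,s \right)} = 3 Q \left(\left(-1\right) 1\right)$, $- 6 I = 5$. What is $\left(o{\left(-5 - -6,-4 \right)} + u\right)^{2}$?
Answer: $\frac{2209}{36} \approx 61.361$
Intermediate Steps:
$I = - \frac{5}{6}$ ($I = \left(- \frac{1}{6}\right) 5 = - \frac{5}{6} \approx -0.83333$)
$o{\left(Q,s \right)} = - 3 Q$ ($o{\left(Q,s \right)} = 3 Q \left(-1\right) = - 3 Q$)
$u = - \frac{29}{6}$ ($u = \left(- \frac{5}{6} - 4\right) 1 = \left(- \frac{29}{6}\right) 1 = - \frac{29}{6} \approx -4.8333$)
$\left(o{\left(-5 - -6,-4 \right)} + u\right)^{2} = \left(- 3 \left(-5 - -6\right) - \frac{29}{6}\right)^{2} = \left(- 3 \left(-5 + 6\right) - \frac{29}{6}\right)^{2} = \left(\left(-3\right) 1 - \frac{29}{6}\right)^{2} = \left(-3 - \frac{29}{6}\right)^{2} = \left(- \frac{47}{6}\right)^{2} = \frac{2209}{36}$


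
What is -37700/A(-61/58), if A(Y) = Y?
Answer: 2186600/61 ≈ 35846.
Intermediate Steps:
-37700/A(-61/58) = -37700/((-61/58)) = -37700/((-61*1/58)) = -37700/(-61/58) = -37700*(-58/61) = 2186600/61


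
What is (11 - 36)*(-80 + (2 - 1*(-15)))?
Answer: 1575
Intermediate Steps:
(11 - 36)*(-80 + (2 - 1*(-15))) = -25*(-80 + (2 + 15)) = -25*(-80 + 17) = -25*(-63) = 1575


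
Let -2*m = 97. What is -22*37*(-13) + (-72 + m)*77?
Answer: 2607/2 ≈ 1303.5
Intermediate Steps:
m = -97/2 (m = -1/2*97 = -97/2 ≈ -48.500)
-22*37*(-13) + (-72 + m)*77 = -22*37*(-13) + (-72 - 97/2)*77 = -814*(-13) - 241/2*77 = 10582 - 18557/2 = 2607/2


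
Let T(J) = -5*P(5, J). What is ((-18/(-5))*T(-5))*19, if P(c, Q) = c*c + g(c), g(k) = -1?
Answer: -8208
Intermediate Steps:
P(c, Q) = -1 + c² (P(c, Q) = c*c - 1 = c² - 1 = -1 + c²)
T(J) = -120 (T(J) = -5*(-1 + 5²) = -5*(-1 + 25) = -5*24 = -120)
((-18/(-5))*T(-5))*19 = (-18/(-5)*(-120))*19 = (-18*(-⅕)*(-120))*19 = ((18/5)*(-120))*19 = -432*19 = -8208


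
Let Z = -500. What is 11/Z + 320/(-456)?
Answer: -20627/28500 ≈ -0.72375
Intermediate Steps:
11/Z + 320/(-456) = 11/(-500) + 320/(-456) = 11*(-1/500) + 320*(-1/456) = -11/500 - 40/57 = -20627/28500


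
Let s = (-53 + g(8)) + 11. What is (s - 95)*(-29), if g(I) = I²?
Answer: 2117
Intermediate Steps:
s = 22 (s = (-53 + 8²) + 11 = (-53 + 64) + 11 = 11 + 11 = 22)
(s - 95)*(-29) = (22 - 95)*(-29) = -73*(-29) = 2117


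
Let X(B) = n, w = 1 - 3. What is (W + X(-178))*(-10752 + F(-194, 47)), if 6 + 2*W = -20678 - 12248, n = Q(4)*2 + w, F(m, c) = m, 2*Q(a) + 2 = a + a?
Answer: 180193052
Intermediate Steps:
w = -2
Q(a) = -1 + a (Q(a) = -1 + (a + a)/2 = -1 + (2*a)/2 = -1 + a)
n = 4 (n = (-1 + 4)*2 - 2 = 3*2 - 2 = 6 - 2 = 4)
X(B) = 4
W = -16466 (W = -3 + (-20678 - 12248)/2 = -3 + (½)*(-32926) = -3 - 16463 = -16466)
(W + X(-178))*(-10752 + F(-194, 47)) = (-16466 + 4)*(-10752 - 194) = -16462*(-10946) = 180193052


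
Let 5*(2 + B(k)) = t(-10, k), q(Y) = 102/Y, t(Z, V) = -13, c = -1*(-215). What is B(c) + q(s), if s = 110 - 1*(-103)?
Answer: -1463/355 ≈ -4.1211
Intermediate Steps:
c = 215
s = 213 (s = 110 + 103 = 213)
B(k) = -23/5 (B(k) = -2 + (⅕)*(-13) = -2 - 13/5 = -23/5)
B(c) + q(s) = -23/5 + 102/213 = -23/5 + 102*(1/213) = -23/5 + 34/71 = -1463/355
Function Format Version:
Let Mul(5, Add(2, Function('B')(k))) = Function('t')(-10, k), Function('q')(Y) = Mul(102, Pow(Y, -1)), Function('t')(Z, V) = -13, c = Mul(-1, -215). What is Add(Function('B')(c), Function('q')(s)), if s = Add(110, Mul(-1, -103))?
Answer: Rational(-1463, 355) ≈ -4.1211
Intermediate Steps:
c = 215
s = 213 (s = Add(110, 103) = 213)
Function('B')(k) = Rational(-23, 5) (Function('B')(k) = Add(-2, Mul(Rational(1, 5), -13)) = Add(-2, Rational(-13, 5)) = Rational(-23, 5))
Add(Function('B')(c), Function('q')(s)) = Add(Rational(-23, 5), Mul(102, Pow(213, -1))) = Add(Rational(-23, 5), Mul(102, Rational(1, 213))) = Add(Rational(-23, 5), Rational(34, 71)) = Rational(-1463, 355)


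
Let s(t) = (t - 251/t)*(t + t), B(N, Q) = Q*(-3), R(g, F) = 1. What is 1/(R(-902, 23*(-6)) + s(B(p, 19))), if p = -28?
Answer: 1/5997 ≈ 0.00016675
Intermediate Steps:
B(N, Q) = -3*Q
s(t) = 2*t*(t - 251/t) (s(t) = (t - 251/t)*(2*t) = 2*t*(t - 251/t))
1/(R(-902, 23*(-6)) + s(B(p, 19))) = 1/(1 + (-502 + 2*(-3*19)²)) = 1/(1 + (-502 + 2*(-57)²)) = 1/(1 + (-502 + 2*3249)) = 1/(1 + (-502 + 6498)) = 1/(1 + 5996) = 1/5997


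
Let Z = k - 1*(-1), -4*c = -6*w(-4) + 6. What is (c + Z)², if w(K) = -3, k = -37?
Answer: 1764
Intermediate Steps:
c = -6 (c = -(-6*(-3) + 6)/4 = -(18 + 6)/4 = -¼*24 = -6)
Z = -36 (Z = -37 - 1*(-1) = -37 + 1 = -36)
(c + Z)² = (-6 - 36)² = (-42)² = 1764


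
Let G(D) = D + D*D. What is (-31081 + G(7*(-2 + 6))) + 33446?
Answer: 3177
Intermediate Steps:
G(D) = D + D²
(-31081 + G(7*(-2 + 6))) + 33446 = (-31081 + (7*(-2 + 6))*(1 + 7*(-2 + 6))) + 33446 = (-31081 + (7*4)*(1 + 7*4)) + 33446 = (-31081 + 28*(1 + 28)) + 33446 = (-31081 + 28*29) + 33446 = (-31081 + 812) + 33446 = -30269 + 33446 = 3177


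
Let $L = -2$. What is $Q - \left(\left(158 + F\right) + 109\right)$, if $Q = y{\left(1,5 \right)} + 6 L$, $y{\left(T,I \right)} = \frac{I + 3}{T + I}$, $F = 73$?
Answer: $- \frac{1052}{3} \approx -350.67$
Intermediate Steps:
$y{\left(T,I \right)} = \frac{3 + I}{I + T}$
$Q = - \frac{32}{3}$ ($Q = \frac{3 + 5}{5 + 1} + 6 \left(-2\right) = \frac{1}{6} \cdot 8 - 12 = \frac{4}{3} - 12 = - \frac{32}{3} \approx -10.667$)
$Q - \left(\left(158 + F\right) + 109\right) = - \frac{32}{3} - \left(\left(158 + 73\right) + 109\right) = - \frac{32}{3} - \left(231 + 109\right) = - \frac{32}{3} - 340 = - \frac{1052}{3}$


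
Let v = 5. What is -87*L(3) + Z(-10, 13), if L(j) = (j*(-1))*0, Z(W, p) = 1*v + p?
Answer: 18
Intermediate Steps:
Z(W, p) = 5 + p (Z(W, p) = 1*5 + p = 5 + p)
L(j) = 0 (L(j) = -j*0 = 0)
-87*L(3) + Z(-10, 13) = -87*0 + (5 + 13) = 0 + 18 = 18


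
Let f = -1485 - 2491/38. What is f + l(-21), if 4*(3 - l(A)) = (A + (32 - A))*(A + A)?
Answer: -46039/38 ≈ -1211.6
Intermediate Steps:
l(A) = 3 - 16*A (l(A) = 3 - (A + (32 - A))*(A + A)/4 = 3 - 8*2*A = 3 - 16*A)
f = -58921/38 (f = -1485 - 2491/38 = -58921/38 ≈ -1550.6)
f + l(-21) = -58921/38 + (3 - 16*(-21)) = -58921/38 + (3 + 336) = -58921/38 + 339 = -46039/38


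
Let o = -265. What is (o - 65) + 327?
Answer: -3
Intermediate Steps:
(o - 65) + 327 = (-265 - 65) + 327 = -330 + 327 = -3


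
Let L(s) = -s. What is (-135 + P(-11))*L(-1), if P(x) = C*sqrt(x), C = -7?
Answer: -135 - 7*I*sqrt(11) ≈ -135.0 - 23.216*I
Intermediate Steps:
P(x) = -7*sqrt(x)
(-135 + P(-11))*L(-1) = (-135 - 7*I*sqrt(11))*(-1*(-1)) = (-135 - 7*I*sqrt(11))*1 = -135 - 7*I*sqrt(11)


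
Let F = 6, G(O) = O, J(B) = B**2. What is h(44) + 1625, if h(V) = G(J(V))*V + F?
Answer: 86815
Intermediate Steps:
h(V) = 6 + V**3 (h(V) = V**2*V + 6 = V**3 + 6 = 6 + V**3)
h(44) + 1625 = (6 + 44**3) + 1625 = (6 + 85184) + 1625 = 85190 + 1625 = 86815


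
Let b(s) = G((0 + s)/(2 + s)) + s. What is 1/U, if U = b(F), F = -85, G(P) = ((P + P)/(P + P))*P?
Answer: -83/6970 ≈ -0.011908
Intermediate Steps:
G(P) = P (G(P) = ((2*P)/((2*P)))*P = ((2*P)*(1/(2*P)))*P = 1*P = P)
b(s) = s + s/(2 + s) (b(s) = (0 + s)/(2 + s) + s = s/(2 + s) + s = s + s/(2 + s))
U = -6970/83 (U = -85*(3 - 85)/(2 - 85) = -85*(-82)/(-83) = -85*(-1/83)*(-82) = -6970/83 ≈ -83.976)
1/U = 1/(-6970/83) = -83/6970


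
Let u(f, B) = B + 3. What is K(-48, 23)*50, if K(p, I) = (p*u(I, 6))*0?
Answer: 0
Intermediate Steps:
u(f, B) = 3 + B
K(p, I) = 0 (K(p, I) = (p*(3 + 6))*0 = (p*9)*0 = (9*p)*0 = 0)
K(-48, 23)*50 = 0*50 = 0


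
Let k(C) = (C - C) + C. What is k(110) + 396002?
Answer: 396112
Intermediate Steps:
k(C) = C (k(C) = 0 + C = C)
k(110) + 396002 = 110 + 396002 = 396112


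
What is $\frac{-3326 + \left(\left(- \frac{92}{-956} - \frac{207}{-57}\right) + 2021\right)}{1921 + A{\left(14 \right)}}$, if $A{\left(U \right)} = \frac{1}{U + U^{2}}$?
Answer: $- \frac{1240906170}{1831889351} \approx -0.67739$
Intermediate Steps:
$\frac{-3326 + \left(\left(- \frac{92}{-956} - \frac{207}{-57}\right) + 2021\right)}{1921 + A{\left(14 \right)}} = \frac{-3326 + \left(\left(- \frac{92}{-956} - \frac{207}{-57}\right) + 2021\right)}{1921 + \frac{1}{14 \left(1 + 14\right)}} = \frac{-3326 + \left(\left(\left(-92\right) \left(- \frac{1}{956}\right) - - \frac{69}{19}\right) + 2021\right)}{1921 + \frac{1}{14 \cdot 15}} = \frac{-3326 + \left(\left(\frac{23}{239} + \frac{69}{19}\right) + 2021\right)}{1921 + \frac{1}{14} \cdot \frac{1}{15}} = \frac{-3326 + \left(\frac{16928}{4541} + 2021\right)}{1921 + \frac{1}{210}} = \frac{-3326 + \frac{9194289}{4541}}{\frac{403411}{210}} = \left(- \frac{5909077}{4541}\right) \frac{210}{403411} = - \frac{1240906170}{1831889351}$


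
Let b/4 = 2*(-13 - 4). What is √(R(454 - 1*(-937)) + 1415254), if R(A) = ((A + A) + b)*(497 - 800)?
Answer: 2*√153379 ≈ 783.27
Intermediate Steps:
b = -136 (b = 4*(2*(-13 - 4)) = 4*(2*(-17)) = 4*(-34) = -136)
R(A) = 41208 - 606*A (R(A) = ((A + A) - 136)*(497 - 800) = (2*A - 136)*(-303) = (-136 + 2*A)*(-303) = 41208 - 606*A)
√(R(454 - 1*(-937)) + 1415254) = √((41208 - 606*(454 - 1*(-937))) + 1415254) = √((41208 - 606*(454 + 937)) + 1415254) = √((41208 - 606*1391) + 1415254) = √((41208 - 842946) + 1415254) = √(-801738 + 1415254) = √613516 = 2*√153379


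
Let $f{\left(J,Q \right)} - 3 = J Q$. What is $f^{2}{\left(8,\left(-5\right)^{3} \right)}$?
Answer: $994009$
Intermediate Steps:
$f{\left(J,Q \right)} = 3 + J Q$
$f^{2}{\left(8,\left(-5\right)^{3} \right)} = \left(3 + 8 \left(-5\right)^{3}\right)^{2} = \left(3 + 8 \left(-125\right)\right)^{2} = \left(3 - 1000\right)^{2} = \left(-997\right)^{2} = 994009$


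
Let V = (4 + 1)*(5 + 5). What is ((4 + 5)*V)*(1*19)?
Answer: 8550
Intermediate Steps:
V = 50 (V = 5*10 = 50)
((4 + 5)*V)*(1*19) = ((4 + 5)*50)*(1*19) = (9*50)*19 = 450*19 = 8550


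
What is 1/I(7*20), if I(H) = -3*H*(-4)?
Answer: 1/1680 ≈ 0.00059524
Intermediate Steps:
I(H) = 12*H
1/I(7*20) = 1/(12*(7*20)) = 1/(12*140) = 1/1680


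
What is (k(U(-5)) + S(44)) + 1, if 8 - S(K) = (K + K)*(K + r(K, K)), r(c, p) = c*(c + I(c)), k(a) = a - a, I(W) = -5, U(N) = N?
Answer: -154871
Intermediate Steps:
k(a) = 0
r(c, p) = c*(-5 + c) (r(c, p) = c*(c - 5) = c*(-5 + c))
S(K) = 8 - 2*K*(K + K*(-5 + K)) (S(K) = 8 - (K + K)*(K + K*(-5 + K)) = 8 - 2*K*(K + K*(-5 + K)))
(k(U(-5)) + S(44)) + 1 = (0 + (8 - 2*44³ + 8*44²)) + 1 = (0 + (8 - 2*85184 + 8*1936)) + 1 = (0 + (8 - 170368 + 15488)) + 1 = (0 - 154872) + 1 = -154872 + 1 = -154871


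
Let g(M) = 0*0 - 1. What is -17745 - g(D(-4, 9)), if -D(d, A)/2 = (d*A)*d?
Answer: -17744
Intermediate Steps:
D(d, A) = -2*A*d**2 (D(d, A) = -2*d*A*d = -2*A*d*d = -2*A*d**2)
g(M) = -1 (g(M) = 0 - 1 = -1)
-17745 - g(D(-4, 9)) = -17745 - 1*(-1) = -17745 + 1 = -17744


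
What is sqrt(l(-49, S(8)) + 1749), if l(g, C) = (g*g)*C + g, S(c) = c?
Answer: 2*sqrt(5227) ≈ 144.60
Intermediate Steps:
l(g, C) = g + C*g**2 (l(g, C) = g**2*C + g = C*g**2 + g = g + C*g**2)
sqrt(l(-49, S(8)) + 1749) = sqrt(-49*(1 + 8*(-49)) + 1749) = sqrt(-49*(1 - 392) + 1749) = sqrt(-49*(-391) + 1749) = sqrt(19159 + 1749) = sqrt(20908) = 2*sqrt(5227)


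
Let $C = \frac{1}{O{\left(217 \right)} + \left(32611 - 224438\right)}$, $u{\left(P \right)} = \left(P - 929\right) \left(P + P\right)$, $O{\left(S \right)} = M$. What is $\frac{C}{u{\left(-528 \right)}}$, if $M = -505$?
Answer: $- \frac{1}{295920476544} \approx -3.3793 \cdot 10^{-12}$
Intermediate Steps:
$O{\left(S \right)} = -505$
$u{\left(P \right)} = 2 P \left(-929 + P\right)$ ($u{\left(P \right)} = \left(-929 + P\right) 2 P = 2 P \left(-929 + P\right)$)
$C = - \frac{1}{192332}$ ($C = \frac{1}{-505 + \left(32611 - 224438\right)} = \frac{1}{-505 - 191827} = \frac{1}{-192332} = - \frac{1}{192332} \approx -5.1993 \cdot 10^{-6}$)
$\frac{C}{u{\left(-528 \right)}} = - \frac{1}{192332 \cdot 2 \left(-528\right) \left(-929 - 528\right)} = - \frac{1}{192332 \cdot 2 \left(-528\right) \left(-1457\right)} = - \frac{1}{192332 \cdot 1538592} = \left(- \frac{1}{192332}\right) \frac{1}{1538592} = - \frac{1}{295920476544}$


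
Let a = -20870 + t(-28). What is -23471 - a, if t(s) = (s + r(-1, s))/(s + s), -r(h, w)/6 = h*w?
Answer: -5209/2 ≈ -2604.5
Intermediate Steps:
r(h, w) = -6*h*w
t(s) = 7/2 (t(s) = (s - 6*(-1)*s)/(s + s) = (s + 6*s)/((2*s)) = (7*s)*(1/(2*s)) = 7/2)
a = -41733/2 (a = -20870 + 7/2 = -41733/2 ≈ -20867.)
-23471 - a = -23471 - 1*(-41733/2) = -23471 + 41733/2 = -5209/2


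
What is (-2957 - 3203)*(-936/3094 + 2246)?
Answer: -235169440/17 ≈ -1.3834e+7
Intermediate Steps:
(-2957 - 3203)*(-936/3094 + 2246) = -6160*(-936*1/3094 + 2246) = -6160*(-36/119 + 2246) = -6160*267238/119 = -235169440/17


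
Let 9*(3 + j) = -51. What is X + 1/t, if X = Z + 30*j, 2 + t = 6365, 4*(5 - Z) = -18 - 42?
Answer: -1527119/6363 ≈ -240.00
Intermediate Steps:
Z = 20 (Z = 5 - (-18 - 42)/4 = 5 - ¼*(-60) = 5 + 15 = 20)
j = -26/3 (j = -3 + (⅑)*(-51) = -3 - 17/3 = -26/3 ≈ -8.6667)
t = 6363 (t = -2 + 6365 = 6363)
X = -240 (X = 20 + 30*(-26/3) = 20 - 260 = -240)
X + 1/t = -240 + 1/6363 = -1527119/6363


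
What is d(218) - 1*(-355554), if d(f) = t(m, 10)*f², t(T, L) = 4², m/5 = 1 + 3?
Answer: 1115938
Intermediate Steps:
m = 20 (m = 5*(1 + 3) = 5*4 = 20)
t(T, L) = 16
d(f) = 16*f²
d(218) - 1*(-355554) = 16*218² - 1*(-355554) = 16*47524 + 355554 = 760384 + 355554 = 1115938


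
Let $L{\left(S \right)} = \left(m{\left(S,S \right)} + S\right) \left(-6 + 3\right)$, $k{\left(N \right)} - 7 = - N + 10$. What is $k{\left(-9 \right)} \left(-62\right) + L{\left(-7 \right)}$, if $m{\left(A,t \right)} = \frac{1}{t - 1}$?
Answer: $- \frac{12725}{8} \approx -1590.6$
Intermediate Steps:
$m{\left(A,t \right)} = \frac{1}{-1 + t}$
$k{\left(N \right)} = 17 - N$ ($k{\left(N \right)} = 7 - \left(-10 + N\right) = 17 - N$)
$L{\left(S \right)} = - 3 S - \frac{3}{-1 + S}$ ($L{\left(S \right)} = \left(\frac{1}{-1 + S} + S\right) \left(-6 + 3\right) = \left(S + \frac{1}{-1 + S}\right) \left(-3\right) = - 3 S - \frac{3}{-1 + S}$)
$k{\left(-9 \right)} \left(-62\right) + L{\left(-7 \right)} = \left(17 - -9\right) \left(-62\right) + \frac{3 \left(-1 - - 7 \left(-1 - 7\right)\right)}{-1 - 7} = \left(17 + 9\right) \left(-62\right) + \frac{3 \left(-1 - \left(-7\right) \left(-8\right)\right)}{-8} = 26 \left(-62\right) + 3 \left(- \frac{1}{8}\right) \left(-1 - 56\right) = -1612 + 3 \left(- \frac{1}{8}\right) \left(-57\right) = -1612 + \frac{171}{8} = - \frac{12725}{8}$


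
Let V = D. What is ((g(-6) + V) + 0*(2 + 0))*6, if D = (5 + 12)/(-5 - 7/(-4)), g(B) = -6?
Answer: -876/13 ≈ -67.385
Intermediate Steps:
D = -68/13 (D = 17/(-5 - 7*(-¼)) = 17/(-5 + 7/4) = 17/(-13/4) = 17*(-4/13) = -68/13 ≈ -5.2308)
V = -68/13 ≈ -5.2308
((g(-6) + V) + 0*(2 + 0))*6 = ((-6 - 68/13) + 0*(2 + 0))*6 = (-146/13 + 0*2)*6 = (-146/13 + 0)*6 = -146/13*6 = -876/13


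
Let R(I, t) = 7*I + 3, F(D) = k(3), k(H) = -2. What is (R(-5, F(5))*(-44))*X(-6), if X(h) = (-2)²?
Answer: 5632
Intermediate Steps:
X(h) = 4
F(D) = -2
R(I, t) = 3 + 7*I
(R(-5, F(5))*(-44))*X(-6) = ((3 + 7*(-5))*(-44))*4 = ((3 - 35)*(-44))*4 = -32*(-44)*4 = 1408*4 = 5632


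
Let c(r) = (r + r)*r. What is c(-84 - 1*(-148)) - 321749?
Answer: -313557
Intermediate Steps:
c(r) = 2*r**2 (c(r) = (2*r)*r = 2*r**2)
c(-84 - 1*(-148)) - 321749 = 2*(-84 - 1*(-148))**2 - 321749 = 2*(-84 + 148)**2 - 321749 = 2*64**2 - 321749 = 2*4096 - 321749 = 8192 - 321749 = -313557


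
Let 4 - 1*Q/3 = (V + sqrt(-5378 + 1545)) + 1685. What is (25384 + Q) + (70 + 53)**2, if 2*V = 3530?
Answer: 30175 - 3*I*sqrt(3833) ≈ 30175.0 - 185.73*I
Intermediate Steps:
V = 1765 (V = (1/2)*3530 = 1765)
Q = -10338 - 3*I*sqrt(3833) (Q = 12 - 3*((1765 + sqrt(-5378 + 1545)) + 1685) = 12 - 3*((1765 + sqrt(-3833)) + 1685) = 12 - 3*((1765 + I*sqrt(3833)) + 1685) = 12 - 3*(3450 + I*sqrt(3833)) = 12 + (-10350 - 3*I*sqrt(3833)) = -10338 - 3*I*sqrt(3833) ≈ -10338.0 - 185.73*I)
(25384 + Q) + (70 + 53)**2 = (25384 + (-10338 - 3*I*sqrt(3833))) + (70 + 53)**2 = (15046 - 3*I*sqrt(3833)) + 123**2 = (15046 - 3*I*sqrt(3833)) + 15129 = 30175 - 3*I*sqrt(3833)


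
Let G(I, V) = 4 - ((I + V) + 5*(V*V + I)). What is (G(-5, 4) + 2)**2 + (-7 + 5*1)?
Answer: 2302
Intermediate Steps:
G(I, V) = 4 - V - 6*I - 5*V**2 (G(I, V) = 4 - ((I + V) + 5*(V**2 + I)) = 4 - ((I + V) + 5*(I + V**2)) = 4 - ((I + V) + (5*I + 5*V**2)) = 4 - (V + 5*V**2 + 6*I) = 4 + (-V - 6*I - 5*V**2) = 4 - V - 6*I - 5*V**2)
(G(-5, 4) + 2)**2 + (-7 + 5*1) = ((4 - 1*4 - 6*(-5) - 5*4**2) + 2)**2 + (-7 + 5*1) = ((4 - 4 + 30 - 5*16) + 2)**2 + (-7 + 5) = ((4 - 4 + 30 - 80) + 2)**2 - 2 = (-50 + 2)**2 - 2 = (-48)**2 - 2 = 2304 - 2 = 2302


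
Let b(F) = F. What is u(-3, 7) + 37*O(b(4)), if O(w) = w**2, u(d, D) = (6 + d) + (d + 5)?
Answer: 597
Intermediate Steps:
u(d, D) = 11 + 2*d (u(d, D) = (6 + d) + (5 + d) = 11 + 2*d)
u(-3, 7) + 37*O(b(4)) = (11 + 2*(-3)) + 37*4**2 = (11 - 6) + 37*16 = 5 + 592 = 597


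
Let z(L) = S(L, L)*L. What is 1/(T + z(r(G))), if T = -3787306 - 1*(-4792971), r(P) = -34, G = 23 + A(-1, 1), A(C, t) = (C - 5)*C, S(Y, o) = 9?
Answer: 1/1005359 ≈ 9.9467e-7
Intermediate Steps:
A(C, t) = C*(-5 + C) (A(C, t) = (-5 + C)*C = C*(-5 + C))
G = 29 (G = 23 - (-5 - 1) = 23 - 1*(-6) = 23 + 6 = 29)
z(L) = 9*L
T = 1005665 (T = -3787306 + 4792971 = 1005665)
1/(T + z(r(G))) = 1/(1005665 + 9*(-34)) = 1/(1005665 - 306) = 1/1005359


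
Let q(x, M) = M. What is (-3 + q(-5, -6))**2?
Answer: 81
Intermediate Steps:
(-3 + q(-5, -6))**2 = (-3 - 6)**2 = (-9)**2 = 81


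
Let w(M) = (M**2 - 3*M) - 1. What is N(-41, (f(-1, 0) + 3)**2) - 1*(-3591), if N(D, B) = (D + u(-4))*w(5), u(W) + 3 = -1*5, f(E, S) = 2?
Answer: 3150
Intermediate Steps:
w(M) = -1 + M**2 - 3*M
u(W) = -8 (u(W) = -3 - 1*5 = -3 - 5 = -8)
N(D, B) = -72 + 9*D (N(D, B) = (D - 8)*(-1 + 5**2 - 3*5) = (-8 + D)*(-1 + 25 - 15) = (-8 + D)*9 = -72 + 9*D)
N(-41, (f(-1, 0) + 3)**2) - 1*(-3591) = (-72 + 9*(-41)) - 1*(-3591) = (-72 - 369) + 3591 = -441 + 3591 = 3150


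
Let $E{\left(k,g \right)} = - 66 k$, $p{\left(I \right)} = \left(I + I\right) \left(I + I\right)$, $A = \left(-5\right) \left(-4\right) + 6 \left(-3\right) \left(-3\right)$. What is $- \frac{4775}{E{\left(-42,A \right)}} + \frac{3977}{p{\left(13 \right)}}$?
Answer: $\frac{974543}{234234} \approx 4.1606$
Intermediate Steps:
$A = 74$ ($A = 20 - -54 = 20 + 54 = 74$)
$p{\left(I \right)} = 4 I^{2}$ ($p{\left(I \right)} = 2 I 2 I = 4 I^{2}$)
$- \frac{4775}{E{\left(-42,A \right)}} + \frac{3977}{p{\left(13 \right)}} = - \frac{4775}{\left(-66\right) \left(-42\right)} + \frac{3977}{4 \cdot 13^{2}} = - \frac{4775}{2772} + \frac{3977}{4 \cdot 169} = \left(-4775\right) \frac{1}{2772} + \frac{3977}{676} = - \frac{4775}{2772} + 3977 \cdot \frac{1}{676} = - \frac{4775}{2772} + \frac{3977}{676} = \frac{974543}{234234}$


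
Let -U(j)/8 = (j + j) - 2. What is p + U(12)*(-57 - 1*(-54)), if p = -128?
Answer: 400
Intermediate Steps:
U(j) = 16 - 16*j (U(j) = -8*((j + j) - 2) = -8*(2*j - 2) = -8*(-2 + 2*j) = 16 - 16*j)
p + U(12)*(-57 - 1*(-54)) = -128 + (16 - 16*12)*(-57 - 1*(-54)) = -128 + (16 - 192)*(-57 + 54) = -128 - 176*(-3) = -128 + 528 = 400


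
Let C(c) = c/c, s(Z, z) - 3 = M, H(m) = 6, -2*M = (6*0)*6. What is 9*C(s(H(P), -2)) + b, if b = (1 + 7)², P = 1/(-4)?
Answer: 73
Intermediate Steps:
M = 0 (M = -6*0*6/2 = -0*6 = -½*0 = 0)
P = -¼ (P = 1*(-¼) = -¼ ≈ -0.25000)
s(Z, z) = 3 (s(Z, z) = 3 + 0 = 3)
C(c) = 1
b = 64 (b = 8² = 64)
9*C(s(H(P), -2)) + b = 9*1 + 64 = 9 + 64 = 73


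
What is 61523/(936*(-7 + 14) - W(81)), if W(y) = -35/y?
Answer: 711909/75821 ≈ 9.3893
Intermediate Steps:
61523/(936*(-7 + 14) - W(81)) = 61523/(936*(-7 + 14) - (-35)/81) = 61523/(936*7 - (-35)/81) = 61523/(6552 - 1*(-35/81)) = 61523/(6552 + 35/81) = 61523/(530747/81) = 61523*(81/530747) = 711909/75821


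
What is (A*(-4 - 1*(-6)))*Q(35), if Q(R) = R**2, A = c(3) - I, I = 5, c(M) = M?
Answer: -4900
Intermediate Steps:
A = -2 (A = 3 - 1*5 = 3 - 5 = -2)
(A*(-4 - 1*(-6)))*Q(35) = -2*(-4 - 1*(-6))*35**2 = -2*(-4 + 6)*1225 = -2*2*1225 = -4*1225 = -4900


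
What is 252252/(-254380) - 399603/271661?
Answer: -6077787204/2468040185 ≈ -2.4626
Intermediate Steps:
252252/(-254380) - 399603/271661 = 252252*(-1/254380) - 399603*1/271661 = -9009/9085 - 399603/271661 = -6077787204/2468040185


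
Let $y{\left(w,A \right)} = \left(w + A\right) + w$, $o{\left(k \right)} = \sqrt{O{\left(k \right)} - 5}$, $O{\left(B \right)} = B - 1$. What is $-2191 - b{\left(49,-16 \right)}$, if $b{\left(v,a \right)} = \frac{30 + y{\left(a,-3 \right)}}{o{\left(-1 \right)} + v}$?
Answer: $\frac{- 2191 \sqrt{7} + 107354 i}{\sqrt{7} - 49 i} \approx -2190.9 - 0.0054937 i$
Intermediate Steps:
$O{\left(B \right)} = -1 + B$ ($O{\left(B \right)} = B - 1 = -1 + B$)
$o{\left(k \right)} = \sqrt{-6 + k}$ ($o{\left(k \right)} = \sqrt{\left(-1 + k\right) - 5} = \sqrt{-6 + k}$)
$y{\left(w,A \right)} = A + 2 w$ ($y{\left(w,A \right)} = \left(A + w\right) + w = A + 2 w$)
$b{\left(v,a \right)} = \frac{27 + 2 a}{v + i \sqrt{7}}$ ($b{\left(v,a \right)} = \frac{30 + \left(-3 + 2 a\right)}{\sqrt{-6 - 1} + v} = \frac{27 + 2 a}{\sqrt{-7} + v} = \frac{27 + 2 a}{i \sqrt{7} + v} = \frac{27 + 2 a}{v + i \sqrt{7}}$)
$-2191 - b{\left(49,-16 \right)} = -2191 - \frac{27 + 2 \left(-16\right)}{49 + i \sqrt{7}} = -2191 - \frac{27 - 32}{49 + i \sqrt{7}} = -2191 - \frac{1}{49 + i \sqrt{7}} \left(-5\right) = -2191 - - \frac{5}{49 + i \sqrt{7}} = -2191 + \frac{5}{49 + i \sqrt{7}}$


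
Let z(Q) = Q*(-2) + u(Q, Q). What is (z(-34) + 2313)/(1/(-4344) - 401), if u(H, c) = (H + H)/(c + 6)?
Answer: -72475296/12193615 ≈ -5.9437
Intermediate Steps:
u(H, c) = 2*H/(6 + c) (u(H, c) = (2*H)/(6 + c) = 2*H/(6 + c))
z(Q) = -2*Q + 2*Q/(6 + Q) (z(Q) = Q*(-2) + 2*Q/(6 + Q) = -2*Q + 2*Q/(6 + Q))
(z(-34) + 2313)/(1/(-4344) - 401) = (2*(-34)*(-5 - 1*(-34))/(6 - 34) + 2313)/(1/(-4344) - 401) = (2*(-34)*(-5 + 34)/(-28) + 2313)/(-1/4344 - 401) = (2*(-34)*(-1/28)*29 + 2313)/(-1741945/4344) = (493/7 + 2313)*(-4344/1741945) = (16684/7)*(-4344/1741945) = -72475296/12193615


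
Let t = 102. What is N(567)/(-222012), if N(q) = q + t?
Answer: -223/74004 ≈ -0.0030134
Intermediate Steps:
N(q) = 102 + q (N(q) = q + 102 = 102 + q)
N(567)/(-222012) = (102 + 567)/(-222012) = 669*(-1/222012) = -223/74004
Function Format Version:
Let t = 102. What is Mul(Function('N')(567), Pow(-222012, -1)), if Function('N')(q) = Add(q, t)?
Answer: Rational(-223, 74004) ≈ -0.0030134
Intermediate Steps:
Function('N')(q) = Add(102, q) (Function('N')(q) = Add(q, 102) = Add(102, q))
Mul(Function('N')(567), Pow(-222012, -1)) = Mul(Add(102, 567), Pow(-222012, -1)) = Mul(669, Rational(-1, 222012)) = Rational(-223, 74004)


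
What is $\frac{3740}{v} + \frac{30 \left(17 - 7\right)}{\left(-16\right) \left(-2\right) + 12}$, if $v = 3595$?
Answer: $\frac{62153}{7909} \approx 7.8585$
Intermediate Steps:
$\frac{3740}{v} + \frac{30 \left(17 - 7\right)}{\left(-16\right) \left(-2\right) + 12} = \frac{3740}{3595} + \frac{30 \left(17 - 7\right)}{\left(-16\right) \left(-2\right) + 12} = 3740 \cdot \frac{1}{3595} + \frac{30 \cdot 10}{32 + 12} = \frac{748}{719} + \frac{300}{44} = \frac{748}{719} + 300 \cdot \frac{1}{44} = \frac{748}{719} + \frac{75}{11} = \frac{62153}{7909}$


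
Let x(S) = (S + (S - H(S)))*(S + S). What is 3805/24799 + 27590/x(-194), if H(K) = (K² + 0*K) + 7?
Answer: 28415445475/182967369186 ≈ 0.15530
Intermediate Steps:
H(K) = 7 + K² (H(K) = (K² + 0) + 7 = K² + 7 = 7 + K²)
x(S) = 2*S*(-7 - S² + 2*S) (x(S) = (S + (S - (7 + S²)))*(S + S) = (S + (S + (-7 - S²)))*(2*S) = (S + (-7 + S - S²))*(2*S) = (-7 - S² + 2*S)*(2*S) = 2*S*(-7 - S² + 2*S))
3805/24799 + 27590/x(-194) = 3805/24799 + 27590/((2*(-194)*(-7 - 1*(-194)² + 2*(-194)))) = 3805*(1/24799) + 27590/((2*(-194)*(-7 - 1*37636 - 388))) = 3805/24799 + 27590/((2*(-194)*(-7 - 37636 - 388))) = 3805/24799 + 27590/((2*(-194)*(-38031))) = 3805/24799 + 27590/14756028 = 3805/24799 + 27590*(1/14756028) = 3805/24799 + 13795/7378014 = 28415445475/182967369186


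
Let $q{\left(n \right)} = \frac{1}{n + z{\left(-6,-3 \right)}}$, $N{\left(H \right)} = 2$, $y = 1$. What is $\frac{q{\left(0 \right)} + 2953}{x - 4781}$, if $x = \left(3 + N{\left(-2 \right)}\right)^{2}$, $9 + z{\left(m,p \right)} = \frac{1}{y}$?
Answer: $- \frac{23623}{38048} \approx -0.62087$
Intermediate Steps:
$z{\left(m,p \right)} = -8$ ($z{\left(m,p \right)} = -9 + 1^{-1} = -9 + 1 = -8$)
$x = 25$ ($x = \left(3 + 2\right)^{2} = 5^{2} = 25$)
$q{\left(n \right)} = \frac{1}{-8 + n}$ ($q{\left(n \right)} = \frac{1}{n - 8} = \frac{1}{-8 + n}$)
$\frac{q{\left(0 \right)} + 2953}{x - 4781} = \frac{\frac{1}{-8 + 0} + 2953}{25 - 4781} = \frac{\frac{1}{-8} + 2953}{-4756} = \left(- \frac{1}{8} + 2953\right) \left(- \frac{1}{4756}\right) = \frac{23623}{8} \left(- \frac{1}{4756}\right) = - \frac{23623}{38048}$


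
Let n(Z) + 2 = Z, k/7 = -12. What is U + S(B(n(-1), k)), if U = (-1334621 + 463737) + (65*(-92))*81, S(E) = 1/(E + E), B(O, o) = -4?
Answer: -10842113/8 ≈ -1.3553e+6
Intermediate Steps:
k = -84 (k = 7*(-12) = -84)
n(Z) = -2 + Z
S(E) = 1/(2*E)
U = -1355264 (U = -870884 - 5980*81 = -870884 - 484380 = -1355264)
U + S(B(n(-1), k)) = -1355264 + (½)/(-4) = -1355264 + (½)*(-¼) = -1355264 - ⅛ = -10842113/8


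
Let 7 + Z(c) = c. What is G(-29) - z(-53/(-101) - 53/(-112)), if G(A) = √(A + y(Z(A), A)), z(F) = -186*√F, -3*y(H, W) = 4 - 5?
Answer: 93*√7981323/1414 + I*√258/3 ≈ 185.81 + 5.3541*I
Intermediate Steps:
Z(c) = -7 + c
y(H, W) = ⅓ (y(H, W) = -(4 - 5)/3 = -⅓*(-1) = ⅓)
G(A) = √(⅓ + A) (G(A) = √(A + ⅓) = √(⅓ + A))
G(-29) - z(-53/(-101) - 53/(-112)) = √(3 + 9*(-29))/3 - (-186)*√(-53/(-101) - 53/(-112)) = √(3 - 261)/3 - (-186)*√(-53*(-1/101) - 53*(-1/112)) = √(-258)/3 - (-186)*√(53/101 + 53/112) = (I*√258)/3 - (-186)*√(11289/11312) = I*√258/3 - (-186)*√7981323/2828 = I*√258/3 - (-93)*√7981323/1414 = I*√258/3 + 93*√7981323/1414 = 93*√7981323/1414 + I*√258/3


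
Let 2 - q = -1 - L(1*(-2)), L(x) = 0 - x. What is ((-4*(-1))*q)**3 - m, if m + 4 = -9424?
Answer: 17428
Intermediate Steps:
m = -9428 (m = -4 - 9424 = -9428)
L(x) = -x
q = 5 (q = 2 - (-1 - (-1)*1*(-2)) = 2 - (-1 - (-1)*(-2)) = 2 - (-1 - 1*2) = 2 - (-1 - 2) = 2 - 1*(-3) = 2 + 3 = 5)
((-4*(-1))*q)**3 - m = (-4*(-1)*5)**3 - 1*(-9428) = (4*5)**3 + 9428 = 20**3 + 9428 = 8000 + 9428 = 17428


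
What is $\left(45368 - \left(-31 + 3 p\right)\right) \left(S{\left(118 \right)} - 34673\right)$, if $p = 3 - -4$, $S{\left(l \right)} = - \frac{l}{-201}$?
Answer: $- \frac{105415438530}{67} \approx -1.5734 \cdot 10^{9}$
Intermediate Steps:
$S{\left(l \right)} = \frac{l}{201}$ ($S{\left(l \right)} = - \frac{l \left(-1\right)}{201} = - \frac{\left(-1\right) l}{201} = \frac{l}{201}$)
$p = 7$ ($p = 3 + 4 = 7$)
$\left(45368 - \left(-31 + 3 p\right)\right) \left(S{\left(118 \right)} - 34673\right) = \left(45368 + \left(31 - 21\right)\right) \left(\frac{1}{201} \cdot 118 - 34673\right) = \left(45368 + \left(31 - 21\right)\right) \left(\frac{118}{201} - 34673\right) = \left(45368 + 10\right) \left(- \frac{6969155}{201}\right) = 45378 \left(- \frac{6969155}{201}\right) = - \frac{105415438530}{67}$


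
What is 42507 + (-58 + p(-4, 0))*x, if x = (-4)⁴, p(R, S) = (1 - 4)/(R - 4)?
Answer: 27755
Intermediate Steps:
p(R, S) = -3/(-4 + R)
x = 256
42507 + (-58 + p(-4, 0))*x = 42507 + (-58 - 3/(-4 - 4))*256 = 42507 + (-58 - 3/(-8))*256 = 42507 + (-58 - 3*(-⅛))*256 = 42507 + (-58 + 3/8)*256 = 42507 - 461/8*256 = 42507 - 14752 = 27755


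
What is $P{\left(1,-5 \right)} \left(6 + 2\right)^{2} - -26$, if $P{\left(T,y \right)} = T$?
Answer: $90$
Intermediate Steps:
$P{\left(1,-5 \right)} \left(6 + 2\right)^{2} - -26 = 1 \left(6 + 2\right)^{2} - -26 = 1 \cdot 8^{2} + 26 = 1 \cdot 64 + 26 = 64 + 26 = 90$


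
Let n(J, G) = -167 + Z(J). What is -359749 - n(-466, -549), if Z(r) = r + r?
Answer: -358650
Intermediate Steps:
Z(r) = 2*r
n(J, G) = -167 + 2*J
-359749 - n(-466, -549) = -359749 - (-167 + 2*(-466)) = -359749 - (-167 - 932) = -359749 - 1*(-1099) = -359749 + 1099 = -358650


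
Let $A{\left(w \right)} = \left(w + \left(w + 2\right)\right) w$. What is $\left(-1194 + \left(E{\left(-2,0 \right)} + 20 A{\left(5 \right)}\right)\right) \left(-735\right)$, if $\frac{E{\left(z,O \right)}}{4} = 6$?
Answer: $-22050$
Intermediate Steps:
$E{\left(z,O \right)} = 24$ ($E{\left(z,O \right)} = 4 \cdot 6 = 24$)
$A{\left(w \right)} = w \left(2 + 2 w\right)$ ($A{\left(w \right)} = \left(w + \left(2 + w\right)\right) w = \left(2 + 2 w\right) w = w \left(2 + 2 w\right)$)
$\left(-1194 + \left(E{\left(-2,0 \right)} + 20 A{\left(5 \right)}\right)\right) \left(-735\right) = \left(-1194 + \left(24 + 20 \cdot 2 \cdot 5 \left(1 + 5\right)\right)\right) \left(-735\right) = \left(-1194 + \left(24 + 20 \cdot 2 \cdot 5 \cdot 6\right)\right) \left(-735\right) = \left(-1194 + \left(24 + 20 \cdot 60\right)\right) \left(-735\right) = \left(-1194 + \left(24 + 1200\right)\right) \left(-735\right) = \left(-1194 + 1224\right) \left(-735\right) = 30 \left(-735\right) = -22050$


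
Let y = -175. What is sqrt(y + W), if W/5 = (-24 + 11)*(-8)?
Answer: sqrt(345) ≈ 18.574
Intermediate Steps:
W = 520 (W = 5*((-24 + 11)*(-8)) = 5*(-13*(-8)) = 5*104 = 520)
sqrt(y + W) = sqrt(-175 + 520) = sqrt(345)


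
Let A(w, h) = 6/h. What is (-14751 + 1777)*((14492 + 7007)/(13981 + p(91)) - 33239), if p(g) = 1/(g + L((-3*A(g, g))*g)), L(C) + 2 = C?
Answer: 214027105059313/496326 ≈ 4.3122e+8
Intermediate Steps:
L(C) = -2 + C
p(g) = 1/(-20 + g) (p(g) = 1/(g + (-2 + (-18/g)*g)) = 1/(g + (-2 - 18)) = 1/(g - 20) = 1/(-20 + g))
(-14751 + 1777)*((14492 + 7007)/(13981 + p(91)) - 33239) = (-14751 + 1777)*((14492 + 7007)/(13981 + 1/(-20 + 91)) - 33239) = -12974*(21499/(13981 + 1/71) - 33239) = -12974*(21499/(992652/71) - 33239) = -12974*(21499*(71/992652) - 33239) = -12974*(1526429/992652 - 33239) = -12974*(-32993233399/992652) = 214027105059313/496326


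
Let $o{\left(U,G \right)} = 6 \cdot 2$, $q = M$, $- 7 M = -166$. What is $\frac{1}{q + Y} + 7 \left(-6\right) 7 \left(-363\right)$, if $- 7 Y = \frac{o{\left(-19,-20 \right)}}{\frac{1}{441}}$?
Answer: $\frac{547056965}{5126} \approx 1.0672 \cdot 10^{5}$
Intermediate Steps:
$M = \frac{166}{7}$ ($M = \left(- \frac{1}{7}\right) \left(-166\right) = \frac{166}{7} \approx 23.714$)
$q = \frac{166}{7} \approx 23.714$
$o{\left(U,G \right)} = 12$
$Y = -756$ ($Y = - \frac{12 \frac{1}{\frac{1}{441}}}{7} = - \frac{12 \cdot 441}{7} = \left(- \frac{1}{7}\right) 5292 = -756$)
$\frac{1}{q + Y} + 7 \left(-6\right) 7 \left(-363\right) = \frac{1}{\frac{166}{7} - 756} + 7 \left(-6\right) 7 \left(-363\right) = \frac{1}{- \frac{5126}{7}} + \left(-42\right) 7 \left(-363\right) = - \frac{7}{5126} - -106722 = - \frac{7}{5126} + 106722 = \frac{547056965}{5126}$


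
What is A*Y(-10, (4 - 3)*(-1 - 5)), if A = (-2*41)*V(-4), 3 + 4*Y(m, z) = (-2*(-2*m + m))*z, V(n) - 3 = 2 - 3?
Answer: -4797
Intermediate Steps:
V(n) = 2 (V(n) = 3 + (2 - 3) = 3 - 1 = 2)
Y(m, z) = -¾ + m*z/2 (Y(m, z) = -¾ + ((-2*(-2*m + m))*z)/4 = -¾ + ((-(-2)*m)*z)/4 = -¾ + ((2*m)*z)/4 = -¾ + (2*m*z)/4 = -¾ + m*z/2)
A = -164 (A = -2*41*2 = -82*2 = -164)
A*Y(-10, (4 - 3)*(-1 - 5)) = -164*(-¾ + (½)*(-10)*((4 - 3)*(-1 - 5))) = -164*(-¾ + (½)*(-10)*(1*(-6))) = -164*(-¾ + (½)*(-10)*(-6)) = -164*(-¾ + 30) = -164*117/4 = -4797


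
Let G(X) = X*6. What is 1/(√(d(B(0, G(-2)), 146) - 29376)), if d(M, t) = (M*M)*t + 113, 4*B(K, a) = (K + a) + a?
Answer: -I*√24007/24007 ≈ -0.006454*I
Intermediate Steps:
G(X) = 6*X
B(K, a) = a/2 + K/4 (B(K, a) = ((K + a) + a)/4 = (K + 2*a)/4 = a/2 + K/4)
d(M, t) = 113 + t*M² (d(M, t) = M²*t + 113 = t*M² + 113 = 113 + t*M²)
1/(√(d(B(0, G(-2)), 146) - 29376)) = 1/(√((113 + 146*((6*(-2))/2 + (¼)*0)²) - 29376)) = 1/(√((113 + 146*((½)*(-12) + 0)²) - 29376)) = 1/(√((113 + 146*(-6 + 0)²) - 29376)) = 1/(√((113 + 146*(-6)²) - 29376)) = 1/(√((113 + 146*36) - 29376)) = 1/(√((113 + 5256) - 29376)) = 1/(√(5369 - 29376)) = 1/(√(-24007)) = 1/(I*√24007) = -I*√24007/24007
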